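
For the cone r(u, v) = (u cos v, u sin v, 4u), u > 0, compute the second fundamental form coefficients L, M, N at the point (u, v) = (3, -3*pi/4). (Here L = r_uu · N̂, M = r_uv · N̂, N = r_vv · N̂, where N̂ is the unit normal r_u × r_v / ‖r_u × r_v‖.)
L = 0;  M = 0;  N = 12*sqrt(17)/17

Compute the unit normal N̂(u, v) = (-4*sqrt(17)*u*cos(v)/(17*Abs(u)), -4*sqrt(17)*u*sin(v)/(17*Abs(u)), sqrt(17)*u/(17*Abs(u))), and the second partials r_uu, r_uv, r_vv. Take dot products:
  L(u, v) = r_uu · N̂ = 0,
  M(u, v) = r_uv · N̂ = 0,
  N(u, v) = r_vv · N̂ = 4*sqrt(17)*u^2/(17*Abs(u)).
Evaluating at (u, v) = (3, -3*pi/4):
  L = 0, M = 0, N = 12*sqrt(17)/17.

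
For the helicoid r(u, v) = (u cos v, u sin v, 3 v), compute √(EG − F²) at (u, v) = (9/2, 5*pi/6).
√(EG − F²)|_{(9/2, 5*pi/6)} = 3*sqrt(13)/2

E = 1, F = 0, G = u^2 + 9; EG − F² = u^2 + 9; √(EG − F²) = sqrt(u^2 + 9). At the given point: 3*sqrt(13)/2.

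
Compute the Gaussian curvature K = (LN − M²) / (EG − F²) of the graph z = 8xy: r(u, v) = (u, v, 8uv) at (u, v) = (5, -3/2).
K = -64/3045025

Coefficients of the first fundamental form: E = 64*v^2 + 1, F = 64*u*v, G = 64*u^2 + 1.
Coefficients of the second fundamental form: L = 0, M = 8/sqrt(64*u^2 + 64*v^2 + 1), N = 0.
Assemble K = (LN − M²)/(EG − F²) = -64/(4096*u^4 + 8192*u^2*v^2 + 128*u^2 + 4096*v^4 + 128*v^2 + 1). At (u, v) = (5, -3/2): K = -64/3045025.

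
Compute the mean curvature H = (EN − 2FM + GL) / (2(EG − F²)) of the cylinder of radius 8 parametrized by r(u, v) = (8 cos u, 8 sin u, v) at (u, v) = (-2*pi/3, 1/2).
H = -1/16

With E = 64, F = 0, G = 1, L = -8, M = 0, N = 0, assemble
  H = (EN − 2FM + GL) / (2(EG − F²)) = -1/16.
At (u, v) = (-2*pi/3, 1/2): H = -1/16.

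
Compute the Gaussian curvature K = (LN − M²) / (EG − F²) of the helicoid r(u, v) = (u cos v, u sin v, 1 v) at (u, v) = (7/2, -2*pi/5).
K = -16/2809

Coefficients of the first fundamental form: E = 1, F = 0, G = u^2 + 1.
Coefficients of the second fundamental form: L = 0, M = -1/sqrt(u^2 + 1), N = 0.
Assemble K = (LN − M²)/(EG − F²) = -1/(u^2 + 1)^2. At (u, v) = (7/2, -2*pi/5): K = -16/2809.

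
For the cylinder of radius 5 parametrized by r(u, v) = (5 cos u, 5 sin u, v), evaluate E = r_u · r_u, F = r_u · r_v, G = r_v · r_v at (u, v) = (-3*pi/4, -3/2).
E = 25;  F = 0;  G = 1

Partials: r_u = (-5*sin(u), 5*cos(u), 0), r_v = (0, 0, 1). As functions of (u, v):
  E = r_u · r_u = 25,
  F = r_u · r_v = 0,
  G = r_v · r_v = 1.
Evaluating at (u, v) = (-3*pi/4, -3/2): E = 25, F = 0, G = 1.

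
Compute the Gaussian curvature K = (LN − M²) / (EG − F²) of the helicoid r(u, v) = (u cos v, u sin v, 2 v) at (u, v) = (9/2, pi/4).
K = -64/9409

Coefficients of the first fundamental form: E = 1, F = 0, G = u^2 + 4.
Coefficients of the second fundamental form: L = 0, M = -2/sqrt(u^2 + 4), N = 0.
Assemble K = (LN − M²)/(EG − F²) = -4/(u^2 + 4)^2. At (u, v) = (9/2, pi/4): K = -64/9409.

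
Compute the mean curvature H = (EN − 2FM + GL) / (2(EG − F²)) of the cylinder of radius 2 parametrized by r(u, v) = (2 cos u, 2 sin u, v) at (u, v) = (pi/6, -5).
H = -1/4

With E = 4, F = 0, G = 1, L = -2, M = 0, N = 0, assemble
  H = (EN − 2FM + GL) / (2(EG − F²)) = -1/4.
At (u, v) = (pi/6, -5): H = -1/4.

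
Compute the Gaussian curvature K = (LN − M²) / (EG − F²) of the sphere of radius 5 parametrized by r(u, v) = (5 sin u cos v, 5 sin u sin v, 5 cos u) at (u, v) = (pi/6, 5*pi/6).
K = 1/25

Coefficients of the first fundamental form: E = 25, F = 0, G = 25*sin(u)^2.
Coefficients of the second fundamental form: L = -5*sin(u)/Abs(sin(u)), M = 0, N = -5*sin(u)^3/Abs(sin(u)).
Assemble K = (LN − M²)/(EG − F²) = 1/25. At (u, v) = (pi/6, 5*pi/6): K = 1/25.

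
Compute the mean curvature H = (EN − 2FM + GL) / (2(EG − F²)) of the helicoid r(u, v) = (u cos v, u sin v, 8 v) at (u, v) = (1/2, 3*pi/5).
H = 0

With E = 1, F = 0, G = u^2 + 64, L = 0, M = -8/sqrt(u^2 + 64), N = 0, assemble
  H = (EN − 2FM + GL) / (2(EG − F²)) = 0.
At (u, v) = (1/2, 3*pi/5): H = 0.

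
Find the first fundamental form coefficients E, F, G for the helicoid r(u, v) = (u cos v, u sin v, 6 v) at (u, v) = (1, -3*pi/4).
E = 1;  F = 0;  G = 37

Partials: r_u = (cos(v), sin(v), 0), r_v = (-u*sin(v), u*cos(v), 6). As functions of (u, v):
  E = r_u · r_u = 1,
  F = r_u · r_v = 0,
  G = r_v · r_v = u^2 + 36.
Evaluating at (u, v) = (1, -3*pi/4): E = 1, F = 0, G = 37.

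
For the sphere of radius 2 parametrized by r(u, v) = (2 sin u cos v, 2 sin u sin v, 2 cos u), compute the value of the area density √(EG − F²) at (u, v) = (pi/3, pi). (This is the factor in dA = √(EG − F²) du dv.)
√(EG − F²)|_{(pi/3, pi)} = 2*sqrt(3)

E = 4, F = 0, G = 4*sin(u)^2, so EG − F² = 16*sin(u)^2. Taking the positive square root: √(EG − F²) = 4*Abs(sin(u)). At (u, v) = (pi/3, pi): 2*sqrt(3).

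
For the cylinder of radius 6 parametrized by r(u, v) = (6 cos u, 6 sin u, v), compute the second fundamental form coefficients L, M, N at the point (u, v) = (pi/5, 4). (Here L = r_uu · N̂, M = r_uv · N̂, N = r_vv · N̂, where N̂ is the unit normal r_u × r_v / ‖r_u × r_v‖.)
L = -6;  M = 0;  N = 0

Compute the unit normal N̂(u, v) = (cos(u), sin(u), 0), and the second partials r_uu, r_uv, r_vv. Take dot products:
  L(u, v) = r_uu · N̂ = -6,
  M(u, v) = r_uv · N̂ = 0,
  N(u, v) = r_vv · N̂ = 0.
Evaluating at (u, v) = (pi/5, 4):
  L = -6, M = 0, N = 0.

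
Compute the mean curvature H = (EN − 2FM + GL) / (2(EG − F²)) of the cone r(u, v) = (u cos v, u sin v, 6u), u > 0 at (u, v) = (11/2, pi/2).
H = 6*sqrt(37)/407

With E = 37, F = 0, G = u^2, L = 0, M = 0, N = 6*sqrt(37)*u^2/(37*Abs(u)), assemble
  H = (EN − 2FM + GL) / (2(EG − F²)) = 3*sqrt(37)/(37*Abs(u)).
At (u, v) = (11/2, pi/2): H = 6*sqrt(37)/407.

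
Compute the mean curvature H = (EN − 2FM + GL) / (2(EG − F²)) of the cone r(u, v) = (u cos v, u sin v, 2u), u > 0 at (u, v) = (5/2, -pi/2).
H = 2*sqrt(5)/25

With E = 5, F = 0, G = u^2, L = 0, M = 0, N = 2*sqrt(5)*u^2/(5*Abs(u)), assemble
  H = (EN − 2FM + GL) / (2(EG − F²)) = sqrt(5)/(5*Abs(u)).
At (u, v) = (5/2, -pi/2): H = 2*sqrt(5)/25.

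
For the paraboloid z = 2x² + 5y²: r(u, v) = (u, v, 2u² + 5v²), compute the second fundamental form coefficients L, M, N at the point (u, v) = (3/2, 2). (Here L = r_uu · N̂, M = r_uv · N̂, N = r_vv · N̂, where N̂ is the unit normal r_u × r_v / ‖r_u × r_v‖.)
L = 4*sqrt(437)/437;  M = 0;  N = 10*sqrt(437)/437

Compute the unit normal N̂(u, v) = (-4*u/sqrt(16*u^2 + 100*v^2 + 1), -10*v/sqrt(16*u^2 + 100*v^2 + 1), 1/sqrt(16*u^2 + 100*v^2 + 1)), and the second partials r_uu, r_uv, r_vv. Take dot products:
  L(u, v) = r_uu · N̂ = 4/sqrt(16*u^2 + 100*v^2 + 1),
  M(u, v) = r_uv · N̂ = 0,
  N(u, v) = r_vv · N̂ = 10/sqrt(16*u^2 + 100*v^2 + 1).
Evaluating at (u, v) = (3/2, 2):
  L = 4*sqrt(437)/437, M = 0, N = 10*sqrt(437)/437.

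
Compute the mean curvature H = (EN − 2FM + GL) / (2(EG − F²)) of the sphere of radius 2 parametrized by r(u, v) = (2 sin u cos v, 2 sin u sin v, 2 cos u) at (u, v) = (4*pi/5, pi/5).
H = -1/2

With E = 4, F = 0, G = 4*sin(u)^2, L = -2*sin(u)/Abs(sin(u)), M = 0, N = -2*sin(u)^3/Abs(sin(u)), assemble
  H = (EN − 2FM + GL) / (2(EG − F²)) = -sin(u)/(2*Abs(sin(u))).
At (u, v) = (4*pi/5, pi/5): H = -1/2.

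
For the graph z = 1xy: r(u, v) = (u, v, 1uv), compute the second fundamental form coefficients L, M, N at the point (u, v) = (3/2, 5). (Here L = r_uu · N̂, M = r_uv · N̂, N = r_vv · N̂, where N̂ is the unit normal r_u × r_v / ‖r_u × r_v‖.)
L = 0;  M = 2*sqrt(113)/113;  N = 0

Compute the unit normal N̂(u, v) = (-v/sqrt(u^2 + v^2 + 1), -u/sqrt(u^2 + v^2 + 1), 1/sqrt(u^2 + v^2 + 1)), and the second partials r_uu, r_uv, r_vv. Take dot products:
  L(u, v) = r_uu · N̂ = 0,
  M(u, v) = r_uv · N̂ = 1/sqrt(u^2 + v^2 + 1),
  N(u, v) = r_vv · N̂ = 0.
Evaluating at (u, v) = (3/2, 5):
  L = 0, M = 2*sqrt(113)/113, N = 0.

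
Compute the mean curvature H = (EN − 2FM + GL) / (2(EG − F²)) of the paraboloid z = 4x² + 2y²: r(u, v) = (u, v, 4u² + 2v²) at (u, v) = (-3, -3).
H = 1734*sqrt(721)/519841

With E = 64*u^2 + 1, F = 32*u*v, G = 16*v^2 + 1, L = 8/sqrt(64*u^2 + 16*v^2 + 1), M = 0, N = 4/sqrt(64*u^2 + 16*v^2 + 1), assemble
  H = (EN − 2FM + GL) / (2(EG − F²)) = 2*(64*u^2 + 32*v^2 + 3)/(64*u^2 + 16*v^2 + 1)^(3/2).
At (u, v) = (-3, -3): H = 1734*sqrt(721)/519841.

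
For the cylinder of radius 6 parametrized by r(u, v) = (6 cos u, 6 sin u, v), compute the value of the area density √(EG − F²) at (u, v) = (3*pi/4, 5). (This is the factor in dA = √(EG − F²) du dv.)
√(EG − F²)|_{(3*pi/4, 5)} = 6

E = 36, F = 0, G = 1, so EG − F² = 36. Taking the positive square root: √(EG − F²) = 6. At (u, v) = (3*pi/4, 5): 6.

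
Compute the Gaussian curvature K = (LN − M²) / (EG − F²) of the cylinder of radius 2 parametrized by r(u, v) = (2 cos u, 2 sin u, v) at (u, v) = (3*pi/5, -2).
K = 0

Coefficients of the first fundamental form: E = 4, F = 0, G = 1.
Coefficients of the second fundamental form: L = -2, M = 0, N = 0.
Assemble K = (LN − M²)/(EG − F²) = 0. At (u, v) = (3*pi/5, -2): K = 0.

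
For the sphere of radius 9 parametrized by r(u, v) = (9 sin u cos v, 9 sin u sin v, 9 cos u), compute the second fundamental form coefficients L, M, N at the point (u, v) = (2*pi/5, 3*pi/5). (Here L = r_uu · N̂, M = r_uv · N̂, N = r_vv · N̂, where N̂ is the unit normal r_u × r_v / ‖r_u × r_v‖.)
L = -9;  M = 0;  N = -45/8 - 9*sqrt(5)/8

Compute the unit normal N̂(u, v) = (sin(u)^2*cos(v)/Abs(sin(u)), sin(u)^2*sin(v)/Abs(sin(u)), sin(2*u)/(2*Abs(sin(u)))), and the second partials r_uu, r_uv, r_vv. Take dot products:
  L(u, v) = r_uu · N̂ = -9*sin(u)/Abs(sin(u)),
  M(u, v) = r_uv · N̂ = 0,
  N(u, v) = r_vv · N̂ = -9*sin(u)^3/Abs(sin(u)).
Evaluating at (u, v) = (2*pi/5, 3*pi/5):
  L = -9, M = 0, N = -45/8 - 9*sqrt(5)/8.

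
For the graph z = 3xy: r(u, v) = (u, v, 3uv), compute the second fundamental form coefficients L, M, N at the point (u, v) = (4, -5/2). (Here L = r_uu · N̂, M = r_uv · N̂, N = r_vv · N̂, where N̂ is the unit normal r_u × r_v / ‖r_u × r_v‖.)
L = 0;  M = 6*sqrt(805)/805;  N = 0

Compute the unit normal N̂(u, v) = (-3*v/sqrt(9*u^2 + 9*v^2 + 1), -3*u/sqrt(9*u^2 + 9*v^2 + 1), 1/sqrt(9*u^2 + 9*v^2 + 1)), and the second partials r_uu, r_uv, r_vv. Take dot products:
  L(u, v) = r_uu · N̂ = 0,
  M(u, v) = r_uv · N̂ = 3/sqrt(9*u^2 + 9*v^2 + 1),
  N(u, v) = r_vv · N̂ = 0.
Evaluating at (u, v) = (4, -5/2):
  L = 0, M = 6*sqrt(805)/805, N = 0.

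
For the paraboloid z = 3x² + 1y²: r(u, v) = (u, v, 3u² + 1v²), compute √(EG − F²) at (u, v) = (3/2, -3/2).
√(EG − F²)|_{(3/2, -3/2)} = sqrt(91)

E = 36*u^2 + 1, F = 12*u*v, G = 4*v^2 + 1; EG − F² = 36*u^2 + 4*v^2 + 1; √(EG − F²) = sqrt(36*u^2 + 4*v^2 + 1). At the given point: sqrt(91).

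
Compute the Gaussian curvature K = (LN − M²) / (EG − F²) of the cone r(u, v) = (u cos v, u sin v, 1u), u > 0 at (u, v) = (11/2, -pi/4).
K = 0

Coefficients of the first fundamental form: E = 2, F = 0, G = u^2.
Coefficients of the second fundamental form: L = 0, M = 0, N = sqrt(2)*u^2/(2*Abs(u)).
Assemble K = (LN − M²)/(EG − F²) = 0. At (u, v) = (11/2, -pi/4): K = 0.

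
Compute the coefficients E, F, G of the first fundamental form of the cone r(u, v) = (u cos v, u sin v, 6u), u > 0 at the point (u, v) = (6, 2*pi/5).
E = 37;  F = 0;  G = 36

Partials: r_u = (cos(v), sin(v), 6), r_v = (-u*sin(v), u*cos(v), 0). As functions of (u, v):
  E = r_u · r_u = 37,
  F = r_u · r_v = 0,
  G = r_v · r_v = u^2.
Evaluating at (u, v) = (6, 2*pi/5): E = 37, F = 0, G = 36.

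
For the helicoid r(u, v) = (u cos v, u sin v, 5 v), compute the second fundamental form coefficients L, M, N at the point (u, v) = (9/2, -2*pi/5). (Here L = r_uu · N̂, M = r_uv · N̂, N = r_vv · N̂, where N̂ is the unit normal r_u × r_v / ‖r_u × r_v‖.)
L = 0;  M = -10*sqrt(181)/181;  N = 0

Compute the unit normal N̂(u, v) = (5*sin(v)/sqrt(u^2 + 25), -5*cos(v)/sqrt(u^2 + 25), u/sqrt(u^2 + 25)), and the second partials r_uu, r_uv, r_vv. Take dot products:
  L(u, v) = r_uu · N̂ = 0,
  M(u, v) = r_uv · N̂ = -5/sqrt(u^2 + 25),
  N(u, v) = r_vv · N̂ = 0.
Evaluating at (u, v) = (9/2, -2*pi/5):
  L = 0, M = -10*sqrt(181)/181, N = 0.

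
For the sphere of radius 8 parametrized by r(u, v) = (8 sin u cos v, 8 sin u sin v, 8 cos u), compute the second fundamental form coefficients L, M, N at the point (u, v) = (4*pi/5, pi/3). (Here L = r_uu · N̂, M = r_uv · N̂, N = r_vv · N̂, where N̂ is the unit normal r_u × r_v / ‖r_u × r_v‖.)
L = -8;  M = 0;  N = -5 + sqrt(5)

Compute the unit normal N̂(u, v) = (sin(u)^2*cos(v)/Abs(sin(u)), sin(u)^2*sin(v)/Abs(sin(u)), sin(2*u)/(2*Abs(sin(u)))), and the second partials r_uu, r_uv, r_vv. Take dot products:
  L(u, v) = r_uu · N̂ = -8*sin(u)/Abs(sin(u)),
  M(u, v) = r_uv · N̂ = 0,
  N(u, v) = r_vv · N̂ = -8*sin(u)^3/Abs(sin(u)).
Evaluating at (u, v) = (4*pi/5, pi/3):
  L = -8, M = 0, N = -5 + sqrt(5).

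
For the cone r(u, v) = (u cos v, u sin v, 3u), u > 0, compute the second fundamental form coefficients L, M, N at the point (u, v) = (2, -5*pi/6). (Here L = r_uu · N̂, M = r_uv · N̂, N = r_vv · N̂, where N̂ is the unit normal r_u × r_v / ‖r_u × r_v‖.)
L = 0;  M = 0;  N = 3*sqrt(10)/5

Compute the unit normal N̂(u, v) = (-3*sqrt(10)*u*cos(v)/(10*Abs(u)), -3*sqrt(10)*u*sin(v)/(10*Abs(u)), sqrt(10)*u/(10*Abs(u))), and the second partials r_uu, r_uv, r_vv. Take dot products:
  L(u, v) = r_uu · N̂ = 0,
  M(u, v) = r_uv · N̂ = 0,
  N(u, v) = r_vv · N̂ = 3*sqrt(10)*u^2/(10*Abs(u)).
Evaluating at (u, v) = (2, -5*pi/6):
  L = 0, M = 0, N = 3*sqrt(10)/5.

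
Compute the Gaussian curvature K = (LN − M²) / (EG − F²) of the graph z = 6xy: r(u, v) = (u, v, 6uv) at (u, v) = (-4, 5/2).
K = -9/160801

Coefficients of the first fundamental form: E = 36*v^2 + 1, F = 36*u*v, G = 36*u^2 + 1.
Coefficients of the second fundamental form: L = 0, M = 6/sqrt(36*u^2 + 36*v^2 + 1), N = 0.
Assemble K = (LN − M²)/(EG − F²) = -36/(1296*u^4 + 2592*u^2*v^2 + 72*u^2 + 1296*v^4 + 72*v^2 + 1). At (u, v) = (-4, 5/2): K = -9/160801.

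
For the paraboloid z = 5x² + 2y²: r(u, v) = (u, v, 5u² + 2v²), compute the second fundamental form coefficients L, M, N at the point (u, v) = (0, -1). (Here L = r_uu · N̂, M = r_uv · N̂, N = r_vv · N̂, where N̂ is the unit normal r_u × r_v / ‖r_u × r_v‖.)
L = 10*sqrt(17)/17;  M = 0;  N = 4*sqrt(17)/17

Compute the unit normal N̂(u, v) = (-10*u/sqrt(100*u^2 + 16*v^2 + 1), -4*v/sqrt(100*u^2 + 16*v^2 + 1), 1/sqrt(100*u^2 + 16*v^2 + 1)), and the second partials r_uu, r_uv, r_vv. Take dot products:
  L(u, v) = r_uu · N̂ = 10/sqrt(100*u^2 + 16*v^2 + 1),
  M(u, v) = r_uv · N̂ = 0,
  N(u, v) = r_vv · N̂ = 4/sqrt(100*u^2 + 16*v^2 + 1).
Evaluating at (u, v) = (0, -1):
  L = 10*sqrt(17)/17, M = 0, N = 4*sqrt(17)/17.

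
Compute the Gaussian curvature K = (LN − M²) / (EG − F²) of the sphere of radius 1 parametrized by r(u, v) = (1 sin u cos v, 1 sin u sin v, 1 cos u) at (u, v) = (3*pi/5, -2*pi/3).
K = 1

Coefficients of the first fundamental form: E = 1, F = 0, G = sin(u)^2.
Coefficients of the second fundamental form: L = -sin(u)/Abs(sin(u)), M = 0, N = -sin(u)^3/Abs(sin(u)).
Assemble K = (LN − M²)/(EG − F²) = 1. At (u, v) = (3*pi/5, -2*pi/3): K = 1.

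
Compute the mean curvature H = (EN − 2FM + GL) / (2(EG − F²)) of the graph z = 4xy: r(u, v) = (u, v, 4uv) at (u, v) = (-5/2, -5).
H = -800*sqrt(501)/251001

With E = 16*v^2 + 1, F = 16*u*v, G = 16*u^2 + 1, L = 0, M = 4/sqrt(16*u^2 + 16*v^2 + 1), N = 0, assemble
  H = (EN − 2FM + GL) / (2(EG − F²)) = -64*u*v/(16*u^2 + 16*v^2 + 1)^(3/2).
At (u, v) = (-5/2, -5): H = -800*sqrt(501)/251001.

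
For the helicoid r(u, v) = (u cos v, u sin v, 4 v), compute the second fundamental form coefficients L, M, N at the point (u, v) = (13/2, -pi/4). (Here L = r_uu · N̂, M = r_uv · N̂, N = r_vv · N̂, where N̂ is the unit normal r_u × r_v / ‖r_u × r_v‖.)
L = 0;  M = -8*sqrt(233)/233;  N = 0

Compute the unit normal N̂(u, v) = (4*sin(v)/sqrt(u^2 + 16), -4*cos(v)/sqrt(u^2 + 16), u/sqrt(u^2 + 16)), and the second partials r_uu, r_uv, r_vv. Take dot products:
  L(u, v) = r_uu · N̂ = 0,
  M(u, v) = r_uv · N̂ = -4/sqrt(u^2 + 16),
  N(u, v) = r_vv · N̂ = 0.
Evaluating at (u, v) = (13/2, -pi/4):
  L = 0, M = -8*sqrt(233)/233, N = 0.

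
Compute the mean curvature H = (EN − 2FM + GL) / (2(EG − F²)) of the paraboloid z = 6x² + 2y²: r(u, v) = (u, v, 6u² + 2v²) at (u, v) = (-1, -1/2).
H = 320*sqrt(149)/22201

With E = 144*u^2 + 1, F = 48*u*v, G = 16*v^2 + 1, L = 12/sqrt(144*u^2 + 16*v^2 + 1), M = 0, N = 4/sqrt(144*u^2 + 16*v^2 + 1), assemble
  H = (EN − 2FM + GL) / (2(EG − F²)) = 8*(36*u^2 + 12*v^2 + 1)/(144*u^2 + 16*v^2 + 1)^(3/2).
At (u, v) = (-1, -1/2): H = 320*sqrt(149)/22201.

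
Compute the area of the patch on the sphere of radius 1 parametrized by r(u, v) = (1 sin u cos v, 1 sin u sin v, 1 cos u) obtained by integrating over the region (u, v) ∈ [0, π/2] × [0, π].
Area = pi

Area = ∫∫ √(EG − F²) du dv with √(EG − F²) = Abs(sin(u)). Integrating over [0, π/2] × [0, π] gives pi.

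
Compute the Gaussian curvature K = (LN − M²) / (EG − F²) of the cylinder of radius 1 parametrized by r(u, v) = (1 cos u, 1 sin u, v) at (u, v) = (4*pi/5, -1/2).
K = 0

Coefficients of the first fundamental form: E = 1, F = 0, G = 1.
Coefficients of the second fundamental form: L = -1, M = 0, N = 0.
Assemble K = (LN − M²)/(EG − F²) = 0. At (u, v) = (4*pi/5, -1/2): K = 0.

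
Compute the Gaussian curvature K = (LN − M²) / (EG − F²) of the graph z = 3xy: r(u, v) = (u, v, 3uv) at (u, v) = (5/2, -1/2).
K = -36/14161

Coefficients of the first fundamental form: E = 9*v^2 + 1, F = 9*u*v, G = 9*u^2 + 1.
Coefficients of the second fundamental form: L = 0, M = 3/sqrt(9*u^2 + 9*v^2 + 1), N = 0.
Assemble K = (LN − M²)/(EG − F²) = -9/(81*u^4 + 162*u^2*v^2 + 18*u^2 + 81*v^4 + 18*v^2 + 1). At (u, v) = (5/2, -1/2): K = -36/14161.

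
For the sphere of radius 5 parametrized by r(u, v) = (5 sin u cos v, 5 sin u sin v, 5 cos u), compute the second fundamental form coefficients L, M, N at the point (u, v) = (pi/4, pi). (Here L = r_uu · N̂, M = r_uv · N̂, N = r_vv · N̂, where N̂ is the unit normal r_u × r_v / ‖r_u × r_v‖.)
L = -5;  M = 0;  N = -5/2

Compute the unit normal N̂(u, v) = (sin(u)^2*cos(v)/Abs(sin(u)), sin(u)^2*sin(v)/Abs(sin(u)), sin(2*u)/(2*Abs(sin(u)))), and the second partials r_uu, r_uv, r_vv. Take dot products:
  L(u, v) = r_uu · N̂ = -5*sin(u)/Abs(sin(u)),
  M(u, v) = r_uv · N̂ = 0,
  N(u, v) = r_vv · N̂ = -5*sin(u)^3/Abs(sin(u)).
Evaluating at (u, v) = (pi/4, pi):
  L = -5, M = 0, N = -5/2.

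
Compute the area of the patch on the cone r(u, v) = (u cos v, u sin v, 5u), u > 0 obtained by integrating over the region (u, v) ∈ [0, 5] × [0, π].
Area = 25*sqrt(26)*pi/2

Area = ∫∫ √(EG − F²) du dv with √(EG − F²) = sqrt(26)*Abs(u). Integrating over [0, 5] × [0, π] gives 25*sqrt(26)*pi/2.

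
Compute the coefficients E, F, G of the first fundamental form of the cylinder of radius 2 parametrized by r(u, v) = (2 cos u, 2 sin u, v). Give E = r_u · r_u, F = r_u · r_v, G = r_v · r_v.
E = 4;  F = 0;  G = 1

Compute partials: r_u = (-2*sin(u), 2*cos(u), 0), r_v = (0, 0, 1). Then
  E = r_u · r_u = 4,
  F = r_u · r_v = 0,
  G = r_v · r_v = 1.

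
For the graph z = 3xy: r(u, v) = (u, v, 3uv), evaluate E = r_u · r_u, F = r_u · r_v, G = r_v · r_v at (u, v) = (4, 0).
E = 1;  F = 0;  G = 145

Partials: r_u = (1, 0, 3*v), r_v = (0, 1, 3*u). As functions of (u, v):
  E = r_u · r_u = 9*v^2 + 1,
  F = r_u · r_v = 9*u*v,
  G = r_v · r_v = 9*u^2 + 1.
Evaluating at (u, v) = (4, 0): E = 1, F = 0, G = 145.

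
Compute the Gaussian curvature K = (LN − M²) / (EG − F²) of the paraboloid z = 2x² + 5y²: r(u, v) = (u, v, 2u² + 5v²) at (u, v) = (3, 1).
K = 8/12005

Coefficients of the first fundamental form: E = 16*u^2 + 1, F = 40*u*v, G = 100*v^2 + 1.
Coefficients of the second fundamental form: L = 4/sqrt(16*u^2 + 100*v^2 + 1), M = 0, N = 10/sqrt(16*u^2 + 100*v^2 + 1).
Assemble K = (LN − M²)/(EG − F²) = 40/(256*u^4 + 3200*u^2*v^2 + 32*u^2 + 10000*v^4 + 200*v^2 + 1). At (u, v) = (3, 1): K = 8/12005.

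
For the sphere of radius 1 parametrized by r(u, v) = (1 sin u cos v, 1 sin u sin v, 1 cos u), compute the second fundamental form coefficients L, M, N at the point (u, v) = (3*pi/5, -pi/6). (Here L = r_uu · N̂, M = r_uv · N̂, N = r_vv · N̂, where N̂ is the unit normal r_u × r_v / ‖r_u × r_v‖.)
L = -1;  M = 0;  N = -5/8 - sqrt(5)/8

Compute the unit normal N̂(u, v) = (sin(u)^2*cos(v)/Abs(sin(u)), sin(u)^2*sin(v)/Abs(sin(u)), sin(2*u)/(2*Abs(sin(u)))), and the second partials r_uu, r_uv, r_vv. Take dot products:
  L(u, v) = r_uu · N̂ = -sin(u)/Abs(sin(u)),
  M(u, v) = r_uv · N̂ = 0,
  N(u, v) = r_vv · N̂ = -sin(u)^3/Abs(sin(u)).
Evaluating at (u, v) = (3*pi/5, -pi/6):
  L = -1, M = 0, N = -5/8 - sqrt(5)/8.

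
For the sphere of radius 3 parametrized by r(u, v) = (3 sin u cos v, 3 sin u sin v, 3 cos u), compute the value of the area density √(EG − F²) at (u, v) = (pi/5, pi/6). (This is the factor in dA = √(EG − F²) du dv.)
√(EG − F²)|_{(pi/5, pi/6)} = 9*sqrt(10 - 2*sqrt(5))/4

E = 9, F = 0, G = 9*sin(u)^2, so EG − F² = 81*sin(u)^2. Taking the positive square root: √(EG − F²) = 9*Abs(sin(u)). At (u, v) = (pi/5, pi/6): 9*sqrt(10 - 2*sqrt(5))/4.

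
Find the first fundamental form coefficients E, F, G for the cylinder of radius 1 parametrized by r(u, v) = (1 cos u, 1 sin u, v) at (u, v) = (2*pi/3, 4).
E = 1;  F = 0;  G = 1

Partials: r_u = (-sin(u), cos(u), 0), r_v = (0, 0, 1). As functions of (u, v):
  E = r_u · r_u = 1,
  F = r_u · r_v = 0,
  G = r_v · r_v = 1.
Evaluating at (u, v) = (2*pi/3, 4): E = 1, F = 0, G = 1.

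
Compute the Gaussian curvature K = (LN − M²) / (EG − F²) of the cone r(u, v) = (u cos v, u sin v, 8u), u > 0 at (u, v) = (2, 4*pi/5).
K = 0

Coefficients of the first fundamental form: E = 65, F = 0, G = u^2.
Coefficients of the second fundamental form: L = 0, M = 0, N = 8*sqrt(65)*u^2/(65*Abs(u)).
Assemble K = (LN − M²)/(EG − F²) = 0. At (u, v) = (2, 4*pi/5): K = 0.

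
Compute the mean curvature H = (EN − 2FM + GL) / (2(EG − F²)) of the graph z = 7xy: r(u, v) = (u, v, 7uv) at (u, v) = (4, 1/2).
H = -5488*sqrt(3189)/10169721

With E = 49*v^2 + 1, F = 49*u*v, G = 49*u^2 + 1, L = 0, M = 7/sqrt(49*u^2 + 49*v^2 + 1), N = 0, assemble
  H = (EN − 2FM + GL) / (2(EG − F²)) = -343*u*v/(49*u^2 + 49*v^2 + 1)^(3/2).
At (u, v) = (4, 1/2): H = -5488*sqrt(3189)/10169721.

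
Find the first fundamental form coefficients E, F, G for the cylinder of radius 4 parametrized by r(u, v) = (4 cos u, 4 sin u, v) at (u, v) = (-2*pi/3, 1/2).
E = 16;  F = 0;  G = 1

Partials: r_u = (-4*sin(u), 4*cos(u), 0), r_v = (0, 0, 1). As functions of (u, v):
  E = r_u · r_u = 16,
  F = r_u · r_v = 0,
  G = r_v · r_v = 1.
Evaluating at (u, v) = (-2*pi/3, 1/2): E = 16, F = 0, G = 1.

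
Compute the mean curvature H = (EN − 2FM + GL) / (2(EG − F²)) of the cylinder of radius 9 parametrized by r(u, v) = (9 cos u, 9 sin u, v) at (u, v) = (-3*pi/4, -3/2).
H = -1/18

With E = 81, F = 0, G = 1, L = -9, M = 0, N = 0, assemble
  H = (EN − 2FM + GL) / (2(EG − F²)) = -1/18.
At (u, v) = (-3*pi/4, -3/2): H = -1/18.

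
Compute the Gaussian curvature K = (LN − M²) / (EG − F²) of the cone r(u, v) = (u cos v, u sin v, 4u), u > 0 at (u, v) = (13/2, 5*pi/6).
K = 0

Coefficients of the first fundamental form: E = 17, F = 0, G = u^2.
Coefficients of the second fundamental form: L = 0, M = 0, N = 4*sqrt(17)*u^2/(17*Abs(u)).
Assemble K = (LN − M²)/(EG − F²) = 0. At (u, v) = (13/2, 5*pi/6): K = 0.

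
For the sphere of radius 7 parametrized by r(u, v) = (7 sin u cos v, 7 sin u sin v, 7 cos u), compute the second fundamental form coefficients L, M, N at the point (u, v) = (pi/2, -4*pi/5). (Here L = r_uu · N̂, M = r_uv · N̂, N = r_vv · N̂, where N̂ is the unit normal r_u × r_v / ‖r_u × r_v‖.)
L = -7;  M = 0;  N = -7

Compute the unit normal N̂(u, v) = (sin(u)^2*cos(v)/Abs(sin(u)), sin(u)^2*sin(v)/Abs(sin(u)), sin(2*u)/(2*Abs(sin(u)))), and the second partials r_uu, r_uv, r_vv. Take dot products:
  L(u, v) = r_uu · N̂ = -7*sin(u)/Abs(sin(u)),
  M(u, v) = r_uv · N̂ = 0,
  N(u, v) = r_vv · N̂ = -7*sin(u)^3/Abs(sin(u)).
Evaluating at (u, v) = (pi/2, -4*pi/5):
  L = -7, M = 0, N = -7.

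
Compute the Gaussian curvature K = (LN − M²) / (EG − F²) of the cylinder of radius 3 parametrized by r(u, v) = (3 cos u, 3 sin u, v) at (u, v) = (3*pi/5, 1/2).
K = 0

Coefficients of the first fundamental form: E = 9, F = 0, G = 1.
Coefficients of the second fundamental form: L = -3, M = 0, N = 0.
Assemble K = (LN − M²)/(EG − F²) = 0. At (u, v) = (3*pi/5, 1/2): K = 0.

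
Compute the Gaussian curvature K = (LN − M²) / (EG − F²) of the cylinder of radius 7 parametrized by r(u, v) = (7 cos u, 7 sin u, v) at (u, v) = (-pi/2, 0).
K = 0

Coefficients of the first fundamental form: E = 49, F = 0, G = 1.
Coefficients of the second fundamental form: L = -7, M = 0, N = 0.
Assemble K = (LN − M²)/(EG − F²) = 0. At (u, v) = (-pi/2, 0): K = 0.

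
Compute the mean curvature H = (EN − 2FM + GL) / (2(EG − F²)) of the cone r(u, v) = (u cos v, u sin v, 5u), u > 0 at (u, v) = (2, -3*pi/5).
H = 5*sqrt(26)/104

With E = 26, F = 0, G = u^2, L = 0, M = 0, N = 5*sqrt(26)*u^2/(26*Abs(u)), assemble
  H = (EN − 2FM + GL) / (2(EG − F²)) = 5*sqrt(26)/(52*Abs(u)).
At (u, v) = (2, -3*pi/5): H = 5*sqrt(26)/104.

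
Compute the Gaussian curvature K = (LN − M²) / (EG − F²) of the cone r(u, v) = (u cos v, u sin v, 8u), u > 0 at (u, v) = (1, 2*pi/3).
K = 0

Coefficients of the first fundamental form: E = 65, F = 0, G = u^2.
Coefficients of the second fundamental form: L = 0, M = 0, N = 8*sqrt(65)*u^2/(65*Abs(u)).
Assemble K = (LN − M²)/(EG − F²) = 0. At (u, v) = (1, 2*pi/3): K = 0.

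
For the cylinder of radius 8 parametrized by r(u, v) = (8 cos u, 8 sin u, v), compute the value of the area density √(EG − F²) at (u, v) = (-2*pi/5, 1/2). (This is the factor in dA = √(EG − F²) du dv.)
√(EG − F²)|_{(-2*pi/5, 1/2)} = 8

E = 64, F = 0, G = 1, so EG − F² = 64. Taking the positive square root: √(EG − F²) = 8. At (u, v) = (-2*pi/5, 1/2): 8.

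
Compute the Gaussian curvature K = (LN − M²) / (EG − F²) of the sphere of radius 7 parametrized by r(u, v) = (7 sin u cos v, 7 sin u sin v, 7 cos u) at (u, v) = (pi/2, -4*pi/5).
K = 1/49

Coefficients of the first fundamental form: E = 49, F = 0, G = 49*sin(u)^2.
Coefficients of the second fundamental form: L = -7*sin(u)/Abs(sin(u)), M = 0, N = -7*sin(u)^3/Abs(sin(u)).
Assemble K = (LN − M²)/(EG − F²) = 1/49. At (u, v) = (pi/2, -4*pi/5): K = 1/49.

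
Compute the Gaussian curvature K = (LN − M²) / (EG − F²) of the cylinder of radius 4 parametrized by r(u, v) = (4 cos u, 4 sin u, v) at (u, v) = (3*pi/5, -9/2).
K = 0

Coefficients of the first fundamental form: E = 16, F = 0, G = 1.
Coefficients of the second fundamental form: L = -4, M = 0, N = 0.
Assemble K = (LN − M²)/(EG − F²) = 0. At (u, v) = (3*pi/5, -9/2): K = 0.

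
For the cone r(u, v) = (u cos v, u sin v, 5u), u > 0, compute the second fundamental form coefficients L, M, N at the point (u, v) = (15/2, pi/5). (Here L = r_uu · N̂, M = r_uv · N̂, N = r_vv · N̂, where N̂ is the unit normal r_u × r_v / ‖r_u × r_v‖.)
L = 0;  M = 0;  N = 75*sqrt(26)/52

Compute the unit normal N̂(u, v) = (-5*sqrt(26)*u*cos(v)/(26*Abs(u)), -5*sqrt(26)*u*sin(v)/(26*Abs(u)), sqrt(26)*u/(26*Abs(u))), and the second partials r_uu, r_uv, r_vv. Take dot products:
  L(u, v) = r_uu · N̂ = 0,
  M(u, v) = r_uv · N̂ = 0,
  N(u, v) = r_vv · N̂ = 5*sqrt(26)*u^2/(26*Abs(u)).
Evaluating at (u, v) = (15/2, pi/5):
  L = 0, M = 0, N = 75*sqrt(26)/52.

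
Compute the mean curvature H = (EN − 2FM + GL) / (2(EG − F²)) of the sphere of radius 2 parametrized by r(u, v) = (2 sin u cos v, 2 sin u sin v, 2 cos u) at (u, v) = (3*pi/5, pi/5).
H = -1/2

With E = 4, F = 0, G = 4*sin(u)^2, L = -2*sin(u)/Abs(sin(u)), M = 0, N = -2*sin(u)^3/Abs(sin(u)), assemble
  H = (EN − 2FM + GL) / (2(EG − F²)) = -sin(u)/(2*Abs(sin(u))).
At (u, v) = (3*pi/5, pi/5): H = -1/2.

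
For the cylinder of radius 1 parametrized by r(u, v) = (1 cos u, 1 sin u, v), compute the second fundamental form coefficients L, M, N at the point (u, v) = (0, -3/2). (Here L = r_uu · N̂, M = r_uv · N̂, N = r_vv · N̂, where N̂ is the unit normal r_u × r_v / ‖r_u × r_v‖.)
L = -1;  M = 0;  N = 0

Compute the unit normal N̂(u, v) = (cos(u), sin(u), 0), and the second partials r_uu, r_uv, r_vv. Take dot products:
  L(u, v) = r_uu · N̂ = -1,
  M(u, v) = r_uv · N̂ = 0,
  N(u, v) = r_vv · N̂ = 0.
Evaluating at (u, v) = (0, -3/2):
  L = -1, M = 0, N = 0.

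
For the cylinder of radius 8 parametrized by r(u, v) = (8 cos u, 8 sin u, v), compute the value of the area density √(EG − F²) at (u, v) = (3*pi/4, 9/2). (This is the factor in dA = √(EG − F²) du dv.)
√(EG − F²)|_{(3*pi/4, 9/2)} = 8

E = 64, F = 0, G = 1, so EG − F² = 64. Taking the positive square root: √(EG − F²) = 8. At (u, v) = (3*pi/4, 9/2): 8.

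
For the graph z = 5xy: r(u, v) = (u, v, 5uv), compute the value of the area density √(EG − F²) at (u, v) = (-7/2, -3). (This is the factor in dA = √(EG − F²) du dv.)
√(EG − F²)|_{(-7/2, -3)} = sqrt(2129)/2

E = 25*v^2 + 1, F = 25*u*v, G = 25*u^2 + 1, so EG − F² = 25*u^2 + 25*v^2 + 1. Taking the positive square root: √(EG − F²) = sqrt(25*u^2 + 25*v^2 + 1). At (u, v) = (-7/2, -3): sqrt(2129)/2.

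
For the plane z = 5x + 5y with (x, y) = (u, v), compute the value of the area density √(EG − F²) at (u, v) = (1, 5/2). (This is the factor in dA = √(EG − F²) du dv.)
√(EG − F²)|_{(1, 5/2)} = sqrt(51)

E = 26, F = 25, G = 26, so EG − F² = 51. Taking the positive square root: √(EG − F²) = sqrt(51). At (u, v) = (1, 5/2): sqrt(51).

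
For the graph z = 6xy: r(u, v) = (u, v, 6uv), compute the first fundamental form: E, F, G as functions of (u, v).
E = 36*v^2 + 1;  F = 36*u*v;  G = 36*u^2 + 1

Compute partials: r_u = (1, 0, 6*v), r_v = (0, 1, 6*u). Then
  E = r_u · r_u = 36*v^2 + 1,
  F = r_u · r_v = 36*u*v,
  G = r_v · r_v = 36*u^2 + 1.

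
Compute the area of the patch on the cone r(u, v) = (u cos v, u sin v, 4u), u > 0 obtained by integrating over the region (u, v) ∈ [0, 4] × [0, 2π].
Area = 16*sqrt(17)*pi

Area = ∫∫ √(EG − F²) du dv with √(EG − F²) = sqrt(17)*Abs(u). Integrating over [0, 4] × [0, 2π] gives 16*sqrt(17)*pi.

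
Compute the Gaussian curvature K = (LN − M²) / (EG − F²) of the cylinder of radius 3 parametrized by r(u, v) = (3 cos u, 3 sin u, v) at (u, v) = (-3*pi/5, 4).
K = 0

Coefficients of the first fundamental form: E = 9, F = 0, G = 1.
Coefficients of the second fundamental form: L = -3, M = 0, N = 0.
Assemble K = (LN − M²)/(EG − F²) = 0. At (u, v) = (-3*pi/5, 4): K = 0.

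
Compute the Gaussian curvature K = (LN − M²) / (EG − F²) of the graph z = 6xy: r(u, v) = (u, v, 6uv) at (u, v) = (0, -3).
K = -36/105625

Coefficients of the first fundamental form: E = 36*v^2 + 1, F = 36*u*v, G = 36*u^2 + 1.
Coefficients of the second fundamental form: L = 0, M = 6/sqrt(36*u^2 + 36*v^2 + 1), N = 0.
Assemble K = (LN − M²)/(EG − F²) = -36/(1296*u^4 + 2592*u^2*v^2 + 72*u^2 + 1296*v^4 + 72*v^2 + 1). At (u, v) = (0, -3): K = -36/105625.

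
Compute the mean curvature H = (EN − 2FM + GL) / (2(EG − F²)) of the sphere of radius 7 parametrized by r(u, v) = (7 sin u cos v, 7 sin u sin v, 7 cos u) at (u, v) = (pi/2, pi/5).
H = -1/7

With E = 49, F = 0, G = 49*sin(u)^2, L = -7*sin(u)/Abs(sin(u)), M = 0, N = -7*sin(u)^3/Abs(sin(u)), assemble
  H = (EN − 2FM + GL) / (2(EG − F²)) = -sin(u)/(7*Abs(sin(u))).
At (u, v) = (pi/2, pi/5): H = -1/7.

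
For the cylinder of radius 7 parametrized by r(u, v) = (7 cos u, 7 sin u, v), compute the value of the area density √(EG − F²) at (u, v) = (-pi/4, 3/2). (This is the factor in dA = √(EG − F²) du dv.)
√(EG − F²)|_{(-pi/4, 3/2)} = 7

E = 49, F = 0, G = 1, so EG − F² = 49. Taking the positive square root: √(EG − F²) = 7. At (u, v) = (-pi/4, 3/2): 7.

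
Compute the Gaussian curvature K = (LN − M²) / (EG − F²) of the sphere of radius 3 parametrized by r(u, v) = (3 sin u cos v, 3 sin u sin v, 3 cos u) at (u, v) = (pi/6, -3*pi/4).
K = 1/9

Coefficients of the first fundamental form: E = 9, F = 0, G = 9*sin(u)^2.
Coefficients of the second fundamental form: L = -3*sin(u)/Abs(sin(u)), M = 0, N = -3*sin(u)^3/Abs(sin(u)).
Assemble K = (LN − M²)/(EG − F²) = 1/9. At (u, v) = (pi/6, -3*pi/4): K = 1/9.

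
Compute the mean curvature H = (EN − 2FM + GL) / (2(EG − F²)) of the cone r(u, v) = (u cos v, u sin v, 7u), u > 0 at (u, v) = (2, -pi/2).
H = 7*sqrt(2)/40

With E = 50, F = 0, G = u^2, L = 0, M = 0, N = 7*sqrt(2)*u^2/(10*Abs(u)), assemble
  H = (EN − 2FM + GL) / (2(EG − F²)) = 7*sqrt(2)/(20*Abs(u)).
At (u, v) = (2, -pi/2): H = 7*sqrt(2)/40.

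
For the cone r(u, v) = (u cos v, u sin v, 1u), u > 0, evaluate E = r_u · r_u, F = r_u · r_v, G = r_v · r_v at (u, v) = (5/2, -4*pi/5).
E = 2;  F = 0;  G = 25/4

Partials: r_u = (cos(v), sin(v), 1), r_v = (-u*sin(v), u*cos(v), 0). As functions of (u, v):
  E = r_u · r_u = 2,
  F = r_u · r_v = 0,
  G = r_v · r_v = u^2.
Evaluating at (u, v) = (5/2, -4*pi/5): E = 2, F = 0, G = 25/4.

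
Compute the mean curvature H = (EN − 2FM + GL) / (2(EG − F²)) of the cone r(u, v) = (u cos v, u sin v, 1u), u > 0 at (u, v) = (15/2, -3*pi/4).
H = sqrt(2)/30

With E = 2, F = 0, G = u^2, L = 0, M = 0, N = sqrt(2)*u^2/(2*Abs(u)), assemble
  H = (EN − 2FM + GL) / (2(EG − F²)) = sqrt(2)/(4*Abs(u)).
At (u, v) = (15/2, -3*pi/4): H = sqrt(2)/30.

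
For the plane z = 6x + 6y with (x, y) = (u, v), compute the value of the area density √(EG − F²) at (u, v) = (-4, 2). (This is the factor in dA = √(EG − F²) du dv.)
√(EG − F²)|_{(-4, 2)} = sqrt(73)

E = 37, F = 36, G = 37, so EG − F² = 73. Taking the positive square root: √(EG − F²) = sqrt(73). At (u, v) = (-4, 2): sqrt(73).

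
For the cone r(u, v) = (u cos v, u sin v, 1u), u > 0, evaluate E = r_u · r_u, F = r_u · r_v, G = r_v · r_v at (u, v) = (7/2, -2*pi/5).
E = 2;  F = 0;  G = 49/4

Partials: r_u = (cos(v), sin(v), 1), r_v = (-u*sin(v), u*cos(v), 0). As functions of (u, v):
  E = r_u · r_u = 2,
  F = r_u · r_v = 0,
  G = r_v · r_v = u^2.
Evaluating at (u, v) = (7/2, -2*pi/5): E = 2, F = 0, G = 49/4.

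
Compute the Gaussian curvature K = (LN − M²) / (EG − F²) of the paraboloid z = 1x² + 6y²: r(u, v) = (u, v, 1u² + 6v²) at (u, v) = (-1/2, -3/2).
K = 6/26569

Coefficients of the first fundamental form: E = 4*u^2 + 1, F = 24*u*v, G = 144*v^2 + 1.
Coefficients of the second fundamental form: L = 2/sqrt(4*u^2 + 144*v^2 + 1), M = 0, N = 12/sqrt(4*u^2 + 144*v^2 + 1).
Assemble K = (LN − M²)/(EG − F²) = 24/(16*u^4 + 1152*u^2*v^2 + 8*u^2 + 20736*v^4 + 288*v^2 + 1). At (u, v) = (-1/2, -3/2): K = 6/26569.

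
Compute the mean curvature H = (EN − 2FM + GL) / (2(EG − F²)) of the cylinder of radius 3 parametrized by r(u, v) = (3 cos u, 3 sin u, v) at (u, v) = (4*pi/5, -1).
H = -1/6

With E = 9, F = 0, G = 1, L = -3, M = 0, N = 0, assemble
  H = (EN − 2FM + GL) / (2(EG − F²)) = -1/6.
At (u, v) = (4*pi/5, -1): H = -1/6.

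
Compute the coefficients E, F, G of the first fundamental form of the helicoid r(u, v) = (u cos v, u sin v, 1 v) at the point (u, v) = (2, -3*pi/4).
E = 1;  F = 0;  G = 5

Partials: r_u = (cos(v), sin(v), 0), r_v = (-u*sin(v), u*cos(v), 1). As functions of (u, v):
  E = r_u · r_u = 1,
  F = r_u · r_v = 0,
  G = r_v · r_v = u^2 + 1.
Evaluating at (u, v) = (2, -3*pi/4): E = 1, F = 0, G = 5.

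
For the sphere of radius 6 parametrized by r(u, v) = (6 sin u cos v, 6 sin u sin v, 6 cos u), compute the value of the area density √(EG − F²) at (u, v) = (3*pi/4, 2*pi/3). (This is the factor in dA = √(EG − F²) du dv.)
√(EG − F²)|_{(3*pi/4, 2*pi/3)} = 18*sqrt(2)

E = 36, F = 0, G = 36*sin(u)^2, so EG − F² = 1296*sin(u)^2. Taking the positive square root: √(EG − F²) = 36*Abs(sin(u)). At (u, v) = (3*pi/4, 2*pi/3): 18*sqrt(2).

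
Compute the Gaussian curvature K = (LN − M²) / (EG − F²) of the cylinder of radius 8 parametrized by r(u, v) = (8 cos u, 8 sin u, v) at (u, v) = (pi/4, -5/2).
K = 0

Coefficients of the first fundamental form: E = 64, F = 0, G = 1.
Coefficients of the second fundamental form: L = -8, M = 0, N = 0.
Assemble K = (LN − M²)/(EG − F²) = 0. At (u, v) = (pi/4, -5/2): K = 0.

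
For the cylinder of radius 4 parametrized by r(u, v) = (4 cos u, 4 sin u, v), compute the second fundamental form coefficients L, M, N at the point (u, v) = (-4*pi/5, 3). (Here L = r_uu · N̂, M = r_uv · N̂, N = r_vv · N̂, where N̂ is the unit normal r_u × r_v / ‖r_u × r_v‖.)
L = -4;  M = 0;  N = 0

Compute the unit normal N̂(u, v) = (cos(u), sin(u), 0), and the second partials r_uu, r_uv, r_vv. Take dot products:
  L(u, v) = r_uu · N̂ = -4,
  M(u, v) = r_uv · N̂ = 0,
  N(u, v) = r_vv · N̂ = 0.
Evaluating at (u, v) = (-4*pi/5, 3):
  L = -4, M = 0, N = 0.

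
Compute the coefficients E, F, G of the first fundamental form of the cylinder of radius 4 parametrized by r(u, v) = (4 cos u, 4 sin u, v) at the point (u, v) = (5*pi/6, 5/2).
E = 16;  F = 0;  G = 1

Partials: r_u = (-4*sin(u), 4*cos(u), 0), r_v = (0, 0, 1). As functions of (u, v):
  E = r_u · r_u = 16,
  F = r_u · r_v = 0,
  G = r_v · r_v = 1.
Evaluating at (u, v) = (5*pi/6, 5/2): E = 16, F = 0, G = 1.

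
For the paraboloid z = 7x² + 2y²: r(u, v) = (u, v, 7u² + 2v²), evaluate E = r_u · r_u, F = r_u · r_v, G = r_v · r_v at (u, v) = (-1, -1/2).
E = 197;  F = 28;  G = 5

Partials: r_u = (1, 0, 14*u), r_v = (0, 1, 4*v). As functions of (u, v):
  E = r_u · r_u = 196*u^2 + 1,
  F = r_u · r_v = 56*u*v,
  G = r_v · r_v = 16*v^2 + 1.
Evaluating at (u, v) = (-1, -1/2): E = 197, F = 28, G = 5.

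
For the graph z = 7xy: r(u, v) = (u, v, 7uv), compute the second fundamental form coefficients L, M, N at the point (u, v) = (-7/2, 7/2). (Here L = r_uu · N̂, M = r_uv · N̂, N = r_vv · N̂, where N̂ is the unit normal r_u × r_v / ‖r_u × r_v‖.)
L = 0;  M = 7*sqrt(534)/801;  N = 0

Compute the unit normal N̂(u, v) = (-7*v/sqrt(49*u^2 + 49*v^2 + 1), -7*u/sqrt(49*u^2 + 49*v^2 + 1), 1/sqrt(49*u^2 + 49*v^2 + 1)), and the second partials r_uu, r_uv, r_vv. Take dot products:
  L(u, v) = r_uu · N̂ = 0,
  M(u, v) = r_uv · N̂ = 7/sqrt(49*u^2 + 49*v^2 + 1),
  N(u, v) = r_vv · N̂ = 0.
Evaluating at (u, v) = (-7/2, 7/2):
  L = 0, M = 7*sqrt(534)/801, N = 0.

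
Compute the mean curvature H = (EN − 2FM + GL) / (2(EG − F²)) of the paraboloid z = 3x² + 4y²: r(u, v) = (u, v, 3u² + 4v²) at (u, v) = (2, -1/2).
H = 631*sqrt(161)/25921

With E = 36*u^2 + 1, F = 48*u*v, G = 64*v^2 + 1, L = 6/sqrt(36*u^2 + 64*v^2 + 1), M = 0, N = 8/sqrt(36*u^2 + 64*v^2 + 1), assemble
  H = (EN − 2FM + GL) / (2(EG − F²)) = (144*u^2 + 192*v^2 + 7)/(36*u^2 + 64*v^2 + 1)^(3/2).
At (u, v) = (2, -1/2): H = 631*sqrt(161)/25921.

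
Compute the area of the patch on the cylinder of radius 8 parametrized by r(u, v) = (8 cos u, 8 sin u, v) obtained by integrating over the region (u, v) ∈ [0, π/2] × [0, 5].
Area = 20*pi

Area = ∫∫ √(EG − F²) du dv with √(EG − F²) = 8. Integrating over [0, π/2] × [0, 5] gives 20*pi.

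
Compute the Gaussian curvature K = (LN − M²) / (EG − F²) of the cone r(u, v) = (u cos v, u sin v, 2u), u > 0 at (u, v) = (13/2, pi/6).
K = 0

Coefficients of the first fundamental form: E = 5, F = 0, G = u^2.
Coefficients of the second fundamental form: L = 0, M = 0, N = 2*sqrt(5)*u^2/(5*Abs(u)).
Assemble K = (LN − M²)/(EG − F²) = 0. At (u, v) = (13/2, pi/6): K = 0.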